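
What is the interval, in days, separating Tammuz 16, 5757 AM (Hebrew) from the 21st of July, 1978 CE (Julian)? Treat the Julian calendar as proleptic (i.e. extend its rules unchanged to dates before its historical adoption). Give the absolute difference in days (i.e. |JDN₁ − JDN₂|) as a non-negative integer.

6927

First date → JDN 2450651; second date → JDN 2443724.
The interval is |2450651 − 2443724| = 6927 days.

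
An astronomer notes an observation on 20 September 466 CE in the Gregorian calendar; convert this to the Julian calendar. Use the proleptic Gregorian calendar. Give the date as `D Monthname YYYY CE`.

19 September 466 CE

At this point the Julian calendar is 1 day behind the Gregorian.
20 September 466 Gregorian − 1 day → 19 September 466 Julian.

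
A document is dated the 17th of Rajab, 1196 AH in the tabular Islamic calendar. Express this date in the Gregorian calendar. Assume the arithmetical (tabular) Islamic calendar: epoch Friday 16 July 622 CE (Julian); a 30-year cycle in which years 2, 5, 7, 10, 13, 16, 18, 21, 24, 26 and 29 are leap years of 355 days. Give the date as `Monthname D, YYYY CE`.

Both dates share Julian Day Number 2372101; in the Gregorian calendar that is 28 June 1782 CE.

June 28, 1782 CE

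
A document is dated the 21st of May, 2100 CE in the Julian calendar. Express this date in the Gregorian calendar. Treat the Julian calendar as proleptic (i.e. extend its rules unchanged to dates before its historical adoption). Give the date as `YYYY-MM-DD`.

The Julian–Gregorian offset here is 14 days (Julian trailing).
21 May 2100 Julian + 14 days → 4 June 2100 Gregorian.

2100-06-04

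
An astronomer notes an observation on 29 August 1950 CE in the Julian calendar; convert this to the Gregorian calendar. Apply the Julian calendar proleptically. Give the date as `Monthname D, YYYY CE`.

At this point the Julian calendar is 13 days behind the Gregorian.
29 August 1950 Julian + 13 days → 11 September 1950 Gregorian.

September 11, 1950 CE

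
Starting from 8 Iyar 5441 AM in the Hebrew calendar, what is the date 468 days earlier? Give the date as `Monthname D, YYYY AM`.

Shevat 13, 5440 AM

JDN of 8 Iyar 5441 AM = 2335149.
2335149 − 468 = 2334681.
JDN 2334681 in the Hebrew calendar is Shevat 13, 5440 AM.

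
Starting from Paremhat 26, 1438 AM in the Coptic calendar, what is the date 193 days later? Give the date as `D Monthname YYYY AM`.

4 Paopi 1439 AM

JDN of Paremhat 26, 1438 AM = 2350099.
2350099 + 193 = 2350292.
JDN 2350292 in the Coptic calendar is 4 Paopi 1439 AM.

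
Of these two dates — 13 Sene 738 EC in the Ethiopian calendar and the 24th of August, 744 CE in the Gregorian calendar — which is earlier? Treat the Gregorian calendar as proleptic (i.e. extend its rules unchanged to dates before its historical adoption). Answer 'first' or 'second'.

second

Converting both to JDN: 1993692 vs 1993036; the smaller is the second.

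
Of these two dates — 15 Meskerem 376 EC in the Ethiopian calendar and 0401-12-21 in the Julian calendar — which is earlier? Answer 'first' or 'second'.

The two dates have Julian Day Numbers 1861204 and 1867878 respectively.
Since 1861204 < 1867878, the first date comes first.

first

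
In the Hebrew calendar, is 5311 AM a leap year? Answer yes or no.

Hebrew year 5311 is year 10 of its 19-year Metonic cycle; leap years are at positions 3, 6, 8, 11, 14, 17, 19, so it is a common year (12 months).

no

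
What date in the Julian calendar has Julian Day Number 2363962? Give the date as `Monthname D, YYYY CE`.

March 5, 1760 CE

The Gregorian equivalent of JDN 2363962 is 16 March 1760.
In the Julian calendar that day is March 5, 1760 CE.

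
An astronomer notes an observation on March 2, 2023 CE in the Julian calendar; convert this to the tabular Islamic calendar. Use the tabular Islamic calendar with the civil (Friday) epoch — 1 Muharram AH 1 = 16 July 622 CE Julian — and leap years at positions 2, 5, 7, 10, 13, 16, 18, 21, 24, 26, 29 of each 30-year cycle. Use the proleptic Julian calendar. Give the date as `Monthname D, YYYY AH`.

Sha'ban 22, 1444 AH

Both dates share Julian Day Number 2460019; in the tabular Islamic calendar that is 22 Sha'ban 1444 AH.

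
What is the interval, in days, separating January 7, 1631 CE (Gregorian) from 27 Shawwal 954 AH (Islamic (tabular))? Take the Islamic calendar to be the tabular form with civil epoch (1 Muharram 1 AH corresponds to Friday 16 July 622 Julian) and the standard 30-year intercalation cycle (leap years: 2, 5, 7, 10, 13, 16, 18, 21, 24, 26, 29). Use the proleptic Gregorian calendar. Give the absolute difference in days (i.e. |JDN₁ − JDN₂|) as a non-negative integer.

First date → JDN 2316777; second date → JDN 2286443.
The interval is |2316777 − 2286443| = 30334 days.

30334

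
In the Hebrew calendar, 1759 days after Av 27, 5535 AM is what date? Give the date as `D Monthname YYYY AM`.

13 Sivan 5540 AM

JDN of Av 27, 5535 AM = 2369600.
2369600 + 1759 = 2371359.
JDN 2371359 in the Hebrew calendar is 13 Sivan 5540 AM.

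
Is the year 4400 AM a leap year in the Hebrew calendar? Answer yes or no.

yes

Hebrew year 4400 is year 11 of its 19-year Metonic cycle; leap years are at positions 3, 6, 8, 11, 14, 17, 19, so it is a leap year (13 months).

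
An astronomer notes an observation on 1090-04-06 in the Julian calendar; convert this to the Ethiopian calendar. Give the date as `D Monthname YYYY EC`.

Julian Day Number of the source date = 2119276.
Converting JDN 2119276 to the Ethiopian calendar gives 11 Miyazya 1082 EC.

11 Miyazya 1082 EC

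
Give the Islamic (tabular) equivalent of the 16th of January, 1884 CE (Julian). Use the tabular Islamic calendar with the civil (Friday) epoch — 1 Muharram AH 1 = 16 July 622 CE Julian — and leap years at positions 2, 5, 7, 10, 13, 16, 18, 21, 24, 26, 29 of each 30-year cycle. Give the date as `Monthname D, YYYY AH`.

The source date corresponds to 28 January 1884 in the Gregorian calendar (JDN 2409204).
That day falls on 29 Rabi' al-Awwal 1301 AH in the tabular Islamic calendar.

Rabi' al-Awwal 29, 1301 AH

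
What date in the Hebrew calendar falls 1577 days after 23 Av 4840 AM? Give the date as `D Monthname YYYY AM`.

5 Tevet 4845 AM

Counting 1577 days forward from JDN 2115751 reaches JDN 2117328, which is 5 Tevet 4845 AM.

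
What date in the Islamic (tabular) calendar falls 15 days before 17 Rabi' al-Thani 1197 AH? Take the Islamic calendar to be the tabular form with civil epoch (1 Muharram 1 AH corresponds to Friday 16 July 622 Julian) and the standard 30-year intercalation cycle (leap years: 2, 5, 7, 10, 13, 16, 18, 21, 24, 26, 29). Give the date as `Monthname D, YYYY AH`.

Rabi' al-Thani 2, 1197 AH

Counting 15 days back from JDN 2372368 reaches JDN 2372353, which is Rabi' al-Thani 2, 1197 AH.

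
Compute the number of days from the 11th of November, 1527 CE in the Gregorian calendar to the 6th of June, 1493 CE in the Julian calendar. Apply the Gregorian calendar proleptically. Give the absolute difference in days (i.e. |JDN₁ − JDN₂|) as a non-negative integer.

12566

JDN of the first date = 2279099.
JDN of the second date = 2266533.
|2266533 − 2279099| = 12566.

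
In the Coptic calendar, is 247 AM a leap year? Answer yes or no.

yes

247 mod 4 = 3; in the Coptic calendar a year is leap when year mod 4 = 3, so it is a leap year.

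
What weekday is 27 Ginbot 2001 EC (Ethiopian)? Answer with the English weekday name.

Thursday

This is JDN 2454987 (4 June 2009 Gregorian).
2454987 ≡ 3 (mod 7); counting from Monday = 0 gives Thursday.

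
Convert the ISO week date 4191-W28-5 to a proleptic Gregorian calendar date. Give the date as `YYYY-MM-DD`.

4191-07-15

ISO week 1 of 4191 is the week containing the first Thursday of 4191.
Week 28, day 5 (Friday) lands on 4191-07-15.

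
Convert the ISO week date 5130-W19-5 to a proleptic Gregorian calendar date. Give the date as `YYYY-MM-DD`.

5130-05-09

ISO week 1 of 5130 is the week containing the first Thursday of 5130.
Week 19, day 5 (Friday) lands on 5130-05-09.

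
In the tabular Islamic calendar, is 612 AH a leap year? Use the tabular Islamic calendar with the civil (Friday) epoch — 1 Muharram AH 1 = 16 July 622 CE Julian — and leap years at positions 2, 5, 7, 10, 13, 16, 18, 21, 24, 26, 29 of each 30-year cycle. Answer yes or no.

no

Year 612 AH is year 12 of its 30-year cycle; leap positions are 2, 5, 7, 10, 13, 16, 18, 21, 24, 26, 29, so it is a common year (354 days).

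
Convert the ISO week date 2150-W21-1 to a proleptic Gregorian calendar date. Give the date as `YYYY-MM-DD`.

ISO week 1 of 2150 is the week containing the first Thursday of 2150.
Week 21, day 1 (Monday) lands on 2150-05-18.

2150-05-18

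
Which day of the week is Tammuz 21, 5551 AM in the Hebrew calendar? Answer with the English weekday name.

Saturday

Equivalently 23 July 1791 Gregorian, JDN 2375413.
Since JDN mod 7 = 5 (0 = Monday), the day is Saturday.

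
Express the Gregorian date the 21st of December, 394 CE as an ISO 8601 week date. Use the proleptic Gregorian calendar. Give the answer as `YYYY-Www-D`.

The weekday is Wednesday (ISO weekday 3).
That Wednesday belongs to ISO week 51 of ISO year 394.

0394-W51-3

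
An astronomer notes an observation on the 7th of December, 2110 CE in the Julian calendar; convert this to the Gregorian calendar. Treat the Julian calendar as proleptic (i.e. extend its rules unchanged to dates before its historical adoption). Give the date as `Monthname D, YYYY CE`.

December 21, 2110 CE

At this point the Julian calendar is 14 days behind the Gregorian.
7 December 2110 Julian + 14 days → 21 December 2110 Gregorian.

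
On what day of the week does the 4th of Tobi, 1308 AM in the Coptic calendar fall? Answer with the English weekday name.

Friday

Equivalently 10 January 1592 Gregorian, JDN 2302535.
2302535 ≡ 4 (mod 7); counting from Monday = 0 gives Friday.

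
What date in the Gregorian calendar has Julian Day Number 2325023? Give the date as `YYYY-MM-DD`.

1653-08-05

JDN 2451545 is 1 Jan 2000; 2325023 is −126522 days from there.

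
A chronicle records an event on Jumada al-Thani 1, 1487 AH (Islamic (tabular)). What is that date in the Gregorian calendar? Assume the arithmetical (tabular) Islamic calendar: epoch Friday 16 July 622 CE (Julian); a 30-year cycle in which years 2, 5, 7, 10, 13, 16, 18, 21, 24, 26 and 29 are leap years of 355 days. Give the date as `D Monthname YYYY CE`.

Julian Day Number of the source date = 2475177.
Converting JDN 2475177 to the Gregorian calendar gives 13 September 2064 CE.

13 September 2064 CE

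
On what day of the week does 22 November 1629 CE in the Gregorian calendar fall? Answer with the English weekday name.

Thursday

Since JDN mod 7 = 3 (0 = Monday), the day is Thursday.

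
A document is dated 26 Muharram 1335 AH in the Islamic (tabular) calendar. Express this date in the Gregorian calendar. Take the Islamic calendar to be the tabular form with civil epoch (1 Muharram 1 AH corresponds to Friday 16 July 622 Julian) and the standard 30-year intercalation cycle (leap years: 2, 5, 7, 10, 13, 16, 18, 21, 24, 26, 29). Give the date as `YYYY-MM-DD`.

Both dates share Julian Day Number 2421190; in the Gregorian calendar that is 22 November 1916 CE.

1916-11-22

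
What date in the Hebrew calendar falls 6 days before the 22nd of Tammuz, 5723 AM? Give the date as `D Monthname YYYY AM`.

JDN of the 22nd of Tammuz, 5723 AM = 2438225.
2438225 − 6 = 2438219.
JDN 2438219 in the Hebrew calendar is 16 Tammuz 5723 AM.

16 Tammuz 5723 AM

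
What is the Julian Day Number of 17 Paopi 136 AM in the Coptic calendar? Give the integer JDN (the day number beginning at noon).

1874385

Equivalently 16 October 419 (proleptic Gregorian).
JDN 2299161 is 15 October 1582 CE (Gregorian); the target day is −424776 days from there, so JDN = 1874385.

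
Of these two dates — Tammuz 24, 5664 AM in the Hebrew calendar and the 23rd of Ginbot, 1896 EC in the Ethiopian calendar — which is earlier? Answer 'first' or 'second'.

Converting both to JDN: 2416669 vs 2416632; the smaller is the second.

second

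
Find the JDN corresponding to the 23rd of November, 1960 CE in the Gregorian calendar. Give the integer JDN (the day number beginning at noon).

2437262

JDN 2299161 is 15 October 1582 CE (Gregorian); the target day is +138101 days from there, so JDN = 2437262.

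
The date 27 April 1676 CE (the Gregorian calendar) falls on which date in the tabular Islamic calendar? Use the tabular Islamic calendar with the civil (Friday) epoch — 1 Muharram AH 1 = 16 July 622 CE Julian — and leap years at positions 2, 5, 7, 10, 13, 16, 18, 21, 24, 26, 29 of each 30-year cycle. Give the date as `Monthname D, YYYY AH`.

Julian Day Number of the source date = 2333324.
Converting JDN 2333324 to the tabular Islamic calendar gives 13 Safar 1087 AH.

Safar 13, 1087 AH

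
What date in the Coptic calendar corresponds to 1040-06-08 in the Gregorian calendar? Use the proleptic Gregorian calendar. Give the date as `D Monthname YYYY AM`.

Julian Day Number of the source date = 2101071.
Converting JDN 2101071 to the Coptic calendar gives 8 Paoni 756 AM.

8 Paoni 756 AM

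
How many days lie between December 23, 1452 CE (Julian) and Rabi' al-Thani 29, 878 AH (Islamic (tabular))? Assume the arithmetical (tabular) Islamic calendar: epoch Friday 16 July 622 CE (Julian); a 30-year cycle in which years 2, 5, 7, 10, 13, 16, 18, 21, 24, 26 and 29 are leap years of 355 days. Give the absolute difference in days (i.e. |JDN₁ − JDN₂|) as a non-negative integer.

7579

First date → JDN 2251758; second date → JDN 2259337.
The interval is |2251758 − 2259337| = 7579 days.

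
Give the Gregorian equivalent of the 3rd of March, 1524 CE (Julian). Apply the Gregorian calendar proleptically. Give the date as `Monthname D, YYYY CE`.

March 13, 1524 CE

For dates in this range the Gregorian date is 10 days ahead of the Julian.
3 March 1524 Julian + 10 days → 13 March 1524 Gregorian.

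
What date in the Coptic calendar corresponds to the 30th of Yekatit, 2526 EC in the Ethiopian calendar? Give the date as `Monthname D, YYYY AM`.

Meshir 30, 2250 AM

Both dates share Julian Day Number 2646656; in the Coptic calendar that is 30 Meshir 2250 AM.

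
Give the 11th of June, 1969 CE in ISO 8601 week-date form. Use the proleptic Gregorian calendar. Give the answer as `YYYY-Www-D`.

1969-W24-3

The weekday is Wednesday (ISO weekday 3).
That Wednesday belongs to ISO week 24 of ISO year 1969.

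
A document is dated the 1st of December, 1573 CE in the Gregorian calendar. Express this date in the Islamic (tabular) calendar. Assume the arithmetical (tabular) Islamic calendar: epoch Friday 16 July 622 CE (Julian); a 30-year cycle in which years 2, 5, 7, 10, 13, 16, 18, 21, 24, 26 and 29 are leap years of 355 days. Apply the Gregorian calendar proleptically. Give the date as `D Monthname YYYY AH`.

26 Rajab 981 AH

Julian Day Number of the source date = 2295921.
Converting JDN 2295921 to the tabular Islamic calendar gives 26 Rajab 981 AH.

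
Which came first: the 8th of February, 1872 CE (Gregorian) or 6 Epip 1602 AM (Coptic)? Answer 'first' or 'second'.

The two dates have Julian Day Numbers 2404832 and 2410100 respectively.
Since 2404832 < 2410100, the first date comes first.

first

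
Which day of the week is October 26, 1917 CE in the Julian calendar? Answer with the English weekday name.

This is JDN 2421541 (8 November 1917 Gregorian).
JDN 2421541 mod 7 = 3, and JDN 0 was a Monday, so this is a Thursday.

Thursday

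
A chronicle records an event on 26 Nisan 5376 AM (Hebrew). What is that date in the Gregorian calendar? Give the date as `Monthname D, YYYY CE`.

April 13, 1616 CE

Both dates share Julian Day Number 2311395; in the Gregorian calendar that is 13 April 1616 CE.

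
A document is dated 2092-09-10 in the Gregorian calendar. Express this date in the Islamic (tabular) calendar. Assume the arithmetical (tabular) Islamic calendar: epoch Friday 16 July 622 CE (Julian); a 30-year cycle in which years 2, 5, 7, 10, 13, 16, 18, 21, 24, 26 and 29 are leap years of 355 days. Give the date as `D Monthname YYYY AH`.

8 Rabi' al-Thani 1516 AH

Julian Day Number of the source date = 2485401.
Converting JDN 2485401 to the tabular Islamic calendar gives 8 Rabi' al-Thani 1516 AH.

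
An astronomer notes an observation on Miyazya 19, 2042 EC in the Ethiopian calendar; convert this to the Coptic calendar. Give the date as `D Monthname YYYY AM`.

Both dates share Julian Day Number 2469924; in the Coptic calendar that is 19 Parmouti 1766 AM.

19 Parmouti 1766 AM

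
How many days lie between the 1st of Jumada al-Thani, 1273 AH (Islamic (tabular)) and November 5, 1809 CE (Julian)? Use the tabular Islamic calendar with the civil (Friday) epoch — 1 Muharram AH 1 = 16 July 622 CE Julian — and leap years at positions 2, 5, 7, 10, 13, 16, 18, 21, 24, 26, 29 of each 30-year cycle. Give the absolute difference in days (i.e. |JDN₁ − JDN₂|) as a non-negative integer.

First date → JDN 2399342; second date → JDN 2382104.
The interval is |2399342 − 2382104| = 17238 days.

17238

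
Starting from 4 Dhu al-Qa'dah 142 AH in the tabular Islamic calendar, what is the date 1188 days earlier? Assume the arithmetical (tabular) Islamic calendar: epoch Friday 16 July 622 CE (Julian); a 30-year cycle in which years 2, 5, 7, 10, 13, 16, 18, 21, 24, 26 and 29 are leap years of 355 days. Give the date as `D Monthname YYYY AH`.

JDN of 4 Dhu al-Qa'dah 142 AH = 1998704.
1998704 − 1188 = 1997516.
JDN 1997516 in the tabular Islamic calendar is 26 Jumada al-Thani 139 AH.

26 Jumada al-Thani 139 AH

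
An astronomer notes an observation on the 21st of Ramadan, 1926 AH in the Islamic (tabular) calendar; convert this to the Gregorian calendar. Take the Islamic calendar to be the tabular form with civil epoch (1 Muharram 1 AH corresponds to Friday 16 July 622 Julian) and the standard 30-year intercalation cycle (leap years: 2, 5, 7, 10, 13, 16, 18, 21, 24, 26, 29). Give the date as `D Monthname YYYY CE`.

Julian Day Number of the source date = 2630852.
Converting JDN 2630852 to the Gregorian calendar gives 4 December 2490 CE.

4 December 2490 CE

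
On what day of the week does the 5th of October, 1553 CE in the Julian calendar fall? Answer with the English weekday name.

Thursday

In the proleptic Gregorian calendar this is 15 October 1553 (JDN 2288569).
2288569 ≡ 3 (mod 7); counting from Monday = 0 gives Thursday.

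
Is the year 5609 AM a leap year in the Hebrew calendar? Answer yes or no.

Hebrew year 5609 is year 4 of its 19-year Metonic cycle; leap years are at positions 3, 6, 8, 11, 14, 17, 19, so it is a common year (12 months).

no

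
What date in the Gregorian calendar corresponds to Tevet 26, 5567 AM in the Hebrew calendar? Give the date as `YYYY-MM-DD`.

1807-01-06

Julian Day Number of the source date = 2381058.
Converting JDN 2381058 to the Gregorian calendar gives 6 January 1807 CE.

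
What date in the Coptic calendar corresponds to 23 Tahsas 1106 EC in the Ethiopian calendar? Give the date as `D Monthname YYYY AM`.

Both dates share Julian Day Number 2127934; in the Coptic calendar that is 23 Koiak 830 AM.

23 Koiak 830 AM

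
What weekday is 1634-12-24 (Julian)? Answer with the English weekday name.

Wednesday

Equivalently 3 January 1635 Gregorian, JDN 2318234.
2318234 ≡ 2 (mod 7); counting from Monday = 0 gives Wednesday.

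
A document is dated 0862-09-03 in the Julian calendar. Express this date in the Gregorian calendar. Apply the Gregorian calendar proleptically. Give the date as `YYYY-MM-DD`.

At this point the Julian calendar is 4 days behind the Gregorian.
3 September 862 Julian + 4 days → 7 September 862 Gregorian.

0862-09-07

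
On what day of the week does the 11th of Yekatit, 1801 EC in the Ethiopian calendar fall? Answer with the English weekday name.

This is JDN 2381831 (17 February 1809 Gregorian).
JDN 2381831 mod 7 = 4, and JDN 0 was a Monday, so this is a Friday.

Friday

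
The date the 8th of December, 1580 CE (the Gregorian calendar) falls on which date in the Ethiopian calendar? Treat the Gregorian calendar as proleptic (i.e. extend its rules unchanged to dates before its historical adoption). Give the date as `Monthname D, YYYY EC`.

Both dates share Julian Day Number 2298485; in the Ethiopian calendar that is 2 Tahsas 1573 EC.

Tahsas 2, 1573 EC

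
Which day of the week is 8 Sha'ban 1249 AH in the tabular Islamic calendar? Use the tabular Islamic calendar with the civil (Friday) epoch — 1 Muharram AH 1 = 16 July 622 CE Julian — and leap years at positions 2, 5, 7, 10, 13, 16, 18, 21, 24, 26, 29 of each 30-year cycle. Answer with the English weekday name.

Saturday

This is JDN 2390904 (21 December 1833 Gregorian).
JDN 2390904 mod 7 = 5, and JDN 0 was a Monday, so this is a Saturday.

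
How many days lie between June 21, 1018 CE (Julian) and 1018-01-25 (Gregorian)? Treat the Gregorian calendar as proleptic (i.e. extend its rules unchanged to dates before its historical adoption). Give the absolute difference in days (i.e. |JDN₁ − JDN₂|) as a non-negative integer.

153

First date → JDN 2093054; second date → JDN 2092901.
The interval is |2093054 − 2092901| = 153 days.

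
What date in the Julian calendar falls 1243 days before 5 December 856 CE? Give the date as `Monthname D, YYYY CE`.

JDN of 5 December 856 CE = 2034051.
2034051 − 1243 = 2032808.
JDN 2032808 in the Julian calendar is July 11, 853 CE.

July 11, 853 CE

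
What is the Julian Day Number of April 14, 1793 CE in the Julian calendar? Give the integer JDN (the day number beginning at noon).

2376055

In the Gregorian calendar the same day is 25 April 1793.
JDN 2451545 is 1 January 2000 CE (Gregorian); the target day is −75490 days from there, so JDN = 2376055.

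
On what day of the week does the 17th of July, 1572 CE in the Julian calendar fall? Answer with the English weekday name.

Thursday

This is JDN 2295429 (27 July 1572 Gregorian).
JDN 2295429 mod 7 = 3, and JDN 0 was a Monday, so this is a Thursday.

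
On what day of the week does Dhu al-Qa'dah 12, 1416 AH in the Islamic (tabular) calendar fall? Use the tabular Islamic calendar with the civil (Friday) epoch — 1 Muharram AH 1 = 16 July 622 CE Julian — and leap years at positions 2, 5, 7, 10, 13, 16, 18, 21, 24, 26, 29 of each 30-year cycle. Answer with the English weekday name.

Monday

In the Gregorian calendar this is 1 April 1996 (JDN 2450175).
Since JDN mod 7 = 0 (0 = Monday), the day is Monday.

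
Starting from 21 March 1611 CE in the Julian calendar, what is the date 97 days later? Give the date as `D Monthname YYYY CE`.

Counting 97 days forward from JDN 2309555 reaches JDN 2309652, which is 26 June 1611 CE.

26 June 1611 CE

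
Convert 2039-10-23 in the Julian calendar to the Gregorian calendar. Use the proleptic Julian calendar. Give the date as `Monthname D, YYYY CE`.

The Julian–Gregorian offset here is 13 days (Julian trailing).
23 October 2039 Julian + 13 days → 5 November 2039 Gregorian.

November 5, 2039 CE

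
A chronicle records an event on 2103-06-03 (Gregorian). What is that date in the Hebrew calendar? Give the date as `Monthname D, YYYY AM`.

Iyar 27, 5863 AM

Both dates share Julian Day Number 2489318; in the Hebrew calendar that is 27 Iyar 5863 AM.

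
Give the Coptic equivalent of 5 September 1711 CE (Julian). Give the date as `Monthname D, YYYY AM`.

Both dates share Julian Day Number 2346248; in the Coptic calendar that is 7 Thout 1428 AM.

Thout 7, 1428 AM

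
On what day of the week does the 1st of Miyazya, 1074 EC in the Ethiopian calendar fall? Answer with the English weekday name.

In the proleptic Gregorian calendar this is 2 April 1082 (JDN 2116344).
2116344 ≡ 6 (mod 7); counting from Monday = 0 gives Sunday.

Sunday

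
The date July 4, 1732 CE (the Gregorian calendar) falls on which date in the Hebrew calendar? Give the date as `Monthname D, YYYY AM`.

Julian Day Number of the source date = 2353845.
Converting JDN 2353845 to the Hebrew calendar gives 11 Tammuz 5492 AM.

Tammuz 11, 5492 AM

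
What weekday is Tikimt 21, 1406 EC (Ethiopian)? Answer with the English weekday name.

In the proleptic Gregorian calendar this is 27 October 1413 (JDN 2237447).
Since JDN mod 7 = 2 (0 = Monday), the day is Wednesday.

Wednesday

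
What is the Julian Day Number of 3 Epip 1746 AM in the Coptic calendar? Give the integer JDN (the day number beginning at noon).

2462693

Equivalently 10 July 2030 (Gregorian).
JDN 2299161 is 15 October 1582 CE (Gregorian); the target day is +163532 days from there, so JDN = 2462693.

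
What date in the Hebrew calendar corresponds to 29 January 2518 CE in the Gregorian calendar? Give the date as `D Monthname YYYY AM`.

Julian Day Number of the source date = 2640769.
Converting JDN 2640769 to the Hebrew calendar gives 17 Shevat 6278 AM.

17 Shevat 6278 AM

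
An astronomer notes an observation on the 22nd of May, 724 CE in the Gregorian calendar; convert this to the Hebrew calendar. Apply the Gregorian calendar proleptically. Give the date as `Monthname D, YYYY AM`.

Iyar 20, 4484 AM

Both dates share Julian Day Number 1985637; in the Hebrew calendar that is 20 Iyar 4484 AM.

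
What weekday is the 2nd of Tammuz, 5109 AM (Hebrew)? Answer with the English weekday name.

Friday

In the proleptic Gregorian calendar this is 27 June 1349 (JDN 2213950).
JDN 2213950 mod 7 = 4, and JDN 0 was a Monday, so this is a Friday.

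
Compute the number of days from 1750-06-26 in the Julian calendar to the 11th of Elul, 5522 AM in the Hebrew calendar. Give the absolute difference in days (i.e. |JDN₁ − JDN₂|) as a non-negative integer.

4437

JDN of the first date = 2360422.
JDN of the second date = 2364859.
|2364859 − 2360422| = 4437.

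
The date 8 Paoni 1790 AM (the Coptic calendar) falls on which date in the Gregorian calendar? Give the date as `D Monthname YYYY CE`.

Both dates share Julian Day Number 2478739; in the Gregorian calendar that is 15 June 2074 CE.

15 June 2074 CE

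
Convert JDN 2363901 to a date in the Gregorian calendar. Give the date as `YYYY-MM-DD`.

1760-01-15

Counting from JDN 2299161 = 15 Oct 1582 gives an offset of 64740 days.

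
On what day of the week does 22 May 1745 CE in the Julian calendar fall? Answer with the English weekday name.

Wednesday

Equivalently 2 June 1745 Gregorian, JDN 2358561.
Since JDN mod 7 = 2 (0 = Monday), the day is Wednesday.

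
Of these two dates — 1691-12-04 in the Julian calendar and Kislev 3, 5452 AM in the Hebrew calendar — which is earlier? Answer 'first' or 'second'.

Converting both to JDN: 2339033 vs 2339013; the smaller is the second.

second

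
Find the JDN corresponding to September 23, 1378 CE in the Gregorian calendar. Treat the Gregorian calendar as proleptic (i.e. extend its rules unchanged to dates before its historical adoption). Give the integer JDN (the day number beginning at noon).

2224630

JDN 2400001 is 17 November 1858 CE (Gregorian), MJD 0; the target day is −175371 days from there, so JDN = 2224630.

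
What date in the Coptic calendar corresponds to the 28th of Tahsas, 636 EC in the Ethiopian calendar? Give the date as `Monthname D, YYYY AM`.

Both dates share Julian Day Number 1956272; in the Coptic calendar that is 28 Koiak 360 AM.

Koiak 28, 360 AM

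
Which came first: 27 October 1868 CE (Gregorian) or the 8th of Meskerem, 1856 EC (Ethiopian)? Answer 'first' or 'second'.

second

First date → JDN 2403633; second date → JDN 2401767.
JDN 2401767 < JDN 2403633, so the second date is earlier.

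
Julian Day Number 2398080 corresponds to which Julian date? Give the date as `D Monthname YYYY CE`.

The Gregorian equivalent of JDN 2398080 is 14 August 1853.
In the Julian calendar that day is 2 August 1853 CE.

2 August 1853 CE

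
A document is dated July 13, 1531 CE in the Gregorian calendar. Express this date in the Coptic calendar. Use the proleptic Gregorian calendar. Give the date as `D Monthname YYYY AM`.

Both dates share Julian Day Number 2280439; in the Coptic calendar that is 9 Epip 1247 AM.

9 Epip 1247 AM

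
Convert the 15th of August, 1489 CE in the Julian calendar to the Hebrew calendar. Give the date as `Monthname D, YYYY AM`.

Elul 18, 5249 AM

The source date corresponds to 24 August 1489 in the proleptic Gregorian calendar (JDN 2265142).
That day falls on 18 Elul 5249 AM in the Hebrew calendar.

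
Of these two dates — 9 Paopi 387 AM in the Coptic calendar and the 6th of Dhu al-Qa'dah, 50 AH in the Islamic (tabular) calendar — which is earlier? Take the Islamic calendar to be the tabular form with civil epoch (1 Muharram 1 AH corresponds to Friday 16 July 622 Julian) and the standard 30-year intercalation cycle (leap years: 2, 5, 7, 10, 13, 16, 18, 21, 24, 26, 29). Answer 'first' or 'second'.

Converting both to JDN: 1966054 vs 1966104; the smaller is the first.

first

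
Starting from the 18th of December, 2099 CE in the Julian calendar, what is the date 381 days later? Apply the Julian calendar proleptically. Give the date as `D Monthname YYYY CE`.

Counting 381 days forward from JDN 2488069 reaches JDN 2488450, which is 2 January 2101 CE.

2 January 2101 CE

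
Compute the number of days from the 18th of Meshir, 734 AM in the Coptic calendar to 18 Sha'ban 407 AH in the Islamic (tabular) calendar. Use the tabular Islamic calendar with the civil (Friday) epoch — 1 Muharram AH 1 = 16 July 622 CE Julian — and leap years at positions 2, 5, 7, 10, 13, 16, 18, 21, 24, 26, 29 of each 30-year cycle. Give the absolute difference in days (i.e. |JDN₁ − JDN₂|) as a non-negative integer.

388

First date → JDN 2092925; second date → JDN 2092537.
The interval is |2092925 − 2092537| = 388 days.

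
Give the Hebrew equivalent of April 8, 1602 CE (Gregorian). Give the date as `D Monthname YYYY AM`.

17 Nisan 5362 AM

Julian Day Number of the source date = 2306276.
Converting JDN 2306276 to the Hebrew calendar gives 17 Nisan 5362 AM.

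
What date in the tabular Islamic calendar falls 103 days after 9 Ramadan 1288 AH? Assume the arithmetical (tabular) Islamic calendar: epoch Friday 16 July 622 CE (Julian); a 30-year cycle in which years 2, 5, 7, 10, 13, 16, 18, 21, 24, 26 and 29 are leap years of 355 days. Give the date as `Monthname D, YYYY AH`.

JDN of 9 Ramadan 1288 AH = 2404754.
2404754 + 103 = 2404857.
JDN 2404857 in the tabular Islamic calendar is Dhu al-Hijjah 23, 1288 AH.

Dhu al-Hijjah 23, 1288 AH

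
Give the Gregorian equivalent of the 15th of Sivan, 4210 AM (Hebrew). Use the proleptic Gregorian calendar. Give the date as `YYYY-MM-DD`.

Julian Day Number of the source date = 1885582.
Converting JDN 1885582 to the Gregorian calendar gives 12 June 450 CE.

0450-06-12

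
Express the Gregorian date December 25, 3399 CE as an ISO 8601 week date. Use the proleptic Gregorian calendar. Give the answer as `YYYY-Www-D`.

The weekday is Wednesday (ISO weekday 3).
That Wednesday belongs to ISO week 52 of ISO year 3399.

3399-W52-3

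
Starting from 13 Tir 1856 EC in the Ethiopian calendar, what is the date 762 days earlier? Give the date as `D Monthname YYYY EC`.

The starting date is JDN 2401892; 2401892 − 762 = 2401130.
JDN 2401130 corresponds to 12 Tahsas 1854 EC.

12 Tahsas 1854 EC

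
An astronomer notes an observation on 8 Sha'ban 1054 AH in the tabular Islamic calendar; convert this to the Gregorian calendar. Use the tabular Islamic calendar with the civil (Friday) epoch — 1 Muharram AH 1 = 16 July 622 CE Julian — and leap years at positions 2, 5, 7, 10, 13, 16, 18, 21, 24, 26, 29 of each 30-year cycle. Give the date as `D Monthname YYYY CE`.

Julian Day Number of the source date = 2321802.
Converting JDN 2321802 to the Gregorian calendar gives 10 October 1644 CE.

10 October 1644 CE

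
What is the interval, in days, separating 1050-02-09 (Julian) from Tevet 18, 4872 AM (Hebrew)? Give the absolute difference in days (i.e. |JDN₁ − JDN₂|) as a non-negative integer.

22594

JDN of the first date = 2104610.
JDN of the second date = 2127204.
|2127204 − 2104610| = 22594.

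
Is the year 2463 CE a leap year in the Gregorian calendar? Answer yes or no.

2463 is not divisible by 4, so it is a common year.

no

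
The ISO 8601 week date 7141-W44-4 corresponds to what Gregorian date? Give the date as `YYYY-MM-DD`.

ISO week 1 of 7141 is the week containing the first Thursday of 7141.
Week 44, day 4 (Thursday) lands on 7141-10-30.

7141-10-30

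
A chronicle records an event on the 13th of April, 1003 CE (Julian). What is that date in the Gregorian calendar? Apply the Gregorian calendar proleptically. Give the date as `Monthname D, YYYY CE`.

At this point the Julian calendar is 6 days behind the Gregorian.
13 April 1003 Julian + 6 days → 19 April 1003 Gregorian.

April 19, 1003 CE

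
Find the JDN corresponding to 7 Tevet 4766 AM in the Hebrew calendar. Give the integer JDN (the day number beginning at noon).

Equivalently 17 December 1005 (proleptic Gregorian).
JDN 2400001 is 17 November 1858 CE (Gregorian), MJD 0; the target day is −311522 days from there, so JDN = 2088479.

2088479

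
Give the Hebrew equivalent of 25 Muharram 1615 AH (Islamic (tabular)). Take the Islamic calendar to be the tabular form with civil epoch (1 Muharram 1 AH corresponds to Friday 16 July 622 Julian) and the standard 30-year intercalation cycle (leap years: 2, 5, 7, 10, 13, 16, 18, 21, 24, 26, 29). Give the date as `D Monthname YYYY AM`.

The source date corresponds to 20 July 2188 in the Gregorian calendar (JDN 2520412).
That day falls on 25 Tammuz 5948 AM in the Hebrew calendar.

25 Tammuz 5948 AM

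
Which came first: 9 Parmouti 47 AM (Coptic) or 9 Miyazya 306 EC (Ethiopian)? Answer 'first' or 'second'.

second

Converting both to JDN: 1842049 vs 1835840; the smaller is the second.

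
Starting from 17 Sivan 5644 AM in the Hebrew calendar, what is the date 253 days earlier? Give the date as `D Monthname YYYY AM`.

The starting date is JDN 2409338; 2409338 − 253 = 2409085.
JDN 2409085 corresponds to 29 Elul 5643 AM.

29 Elul 5643 AM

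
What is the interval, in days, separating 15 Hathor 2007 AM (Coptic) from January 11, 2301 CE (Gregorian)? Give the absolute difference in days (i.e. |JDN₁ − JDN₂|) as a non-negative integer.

First date → JDN 2557795; second date → JDN 2561493.
The interval is |2557795 − 2561493| = 3698 days.

3698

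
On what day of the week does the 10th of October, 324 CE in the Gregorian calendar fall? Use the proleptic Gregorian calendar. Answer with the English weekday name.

Friday

JDN 1839681 mod 7 = 4, and JDN 0 was a Monday, so this is a Friday.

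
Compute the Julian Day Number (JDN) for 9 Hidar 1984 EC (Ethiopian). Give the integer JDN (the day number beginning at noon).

2448580

Equivalently 19 November 1991 (Gregorian).
JDN 2299161 is 15 October 1582 CE (Gregorian); the target day is +149419 days from there, so JDN = 2448580.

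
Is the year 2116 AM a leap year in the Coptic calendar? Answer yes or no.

2116 mod 4 = 0; in the Coptic calendar a year is leap when year mod 4 = 3, so it is a common year.

no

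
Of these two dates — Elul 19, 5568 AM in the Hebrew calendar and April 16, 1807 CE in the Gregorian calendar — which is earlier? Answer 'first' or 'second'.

second

First date → JDN 2381672; second date → JDN 2381158.
JDN 2381158 < JDN 2381672, so the second date is earlier.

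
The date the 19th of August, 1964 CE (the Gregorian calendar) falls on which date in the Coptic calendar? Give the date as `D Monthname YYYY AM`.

13 Mesori 1680 AM

Julian Day Number of the source date = 2438627.
Converting JDN 2438627 to the Coptic calendar gives 13 Mesori 1680 AM.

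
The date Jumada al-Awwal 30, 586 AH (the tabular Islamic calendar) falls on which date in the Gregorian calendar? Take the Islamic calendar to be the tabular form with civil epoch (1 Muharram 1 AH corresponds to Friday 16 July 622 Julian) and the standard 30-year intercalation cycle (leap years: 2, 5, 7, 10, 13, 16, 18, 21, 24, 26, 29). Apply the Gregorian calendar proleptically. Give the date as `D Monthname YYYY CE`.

Julian Day Number of the source date = 2155891.
Converting JDN 2155891 to the Gregorian calendar gives 12 July 1190 CE.

12 July 1190 CE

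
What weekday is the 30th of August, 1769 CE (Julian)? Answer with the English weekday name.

In the Gregorian calendar this is 10 September 1769 (JDN 2367427).
2367427 ≡ 6 (mod 7); counting from Monday = 0 gives Sunday.

Sunday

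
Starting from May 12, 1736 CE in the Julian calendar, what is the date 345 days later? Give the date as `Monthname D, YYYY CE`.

JDN of May 12, 1736 CE = 2355264.
2355264 + 345 = 2355609.
JDN 2355609 in the Julian calendar is April 22, 1737 CE.

April 22, 1737 CE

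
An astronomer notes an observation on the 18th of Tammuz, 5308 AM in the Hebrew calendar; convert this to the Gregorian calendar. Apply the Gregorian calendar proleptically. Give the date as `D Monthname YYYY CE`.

4 July 1548 CE

Julian Day Number of the source date = 2286640.
Converting JDN 2286640 to the Gregorian calendar gives 4 July 1548 CE.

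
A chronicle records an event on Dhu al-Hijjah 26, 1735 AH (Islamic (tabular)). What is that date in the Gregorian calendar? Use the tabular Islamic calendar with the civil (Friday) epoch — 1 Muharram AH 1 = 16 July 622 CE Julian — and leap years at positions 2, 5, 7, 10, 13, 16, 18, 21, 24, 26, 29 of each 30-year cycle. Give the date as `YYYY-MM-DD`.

2305-11-15

Julian Day Number of the source date = 2563262.
Converting JDN 2563262 to the Gregorian calendar gives 15 November 2305 CE.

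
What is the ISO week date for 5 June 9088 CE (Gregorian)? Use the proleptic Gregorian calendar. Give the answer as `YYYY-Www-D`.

9088-W23-2

The weekday is Tuesday (ISO weekday 2).
That Tuesday belongs to ISO week 23 of ISO year 9088.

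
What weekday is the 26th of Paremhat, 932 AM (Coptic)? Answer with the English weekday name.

Tuesday

This is JDN 2165283 (29 March 1216 Gregorian).
JDN 2165283 mod 7 = 1, and JDN 0 was a Monday, so this is a Tuesday.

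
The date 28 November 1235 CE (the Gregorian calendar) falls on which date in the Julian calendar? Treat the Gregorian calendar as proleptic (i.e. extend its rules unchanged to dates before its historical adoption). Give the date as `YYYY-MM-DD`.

1235-11-21

For dates in this range the Gregorian date is 7 days ahead of the Julian.
28 November 1235 Gregorian − 7 days → 21 November 1235 Julian.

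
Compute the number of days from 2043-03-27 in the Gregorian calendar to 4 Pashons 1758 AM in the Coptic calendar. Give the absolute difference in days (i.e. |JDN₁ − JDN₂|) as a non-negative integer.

319

JDN of the first date = 2467336.
JDN of the second date = 2467017.
|2467017 − 2467336| = 319.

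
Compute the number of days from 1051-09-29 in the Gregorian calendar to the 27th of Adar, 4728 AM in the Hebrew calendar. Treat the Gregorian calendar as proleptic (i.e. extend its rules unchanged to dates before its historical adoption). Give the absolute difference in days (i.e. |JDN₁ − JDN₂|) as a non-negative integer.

30522

JDN of the first date = 2105201.
JDN of the second date = 2074679.
|2074679 − 2105201| = 30522.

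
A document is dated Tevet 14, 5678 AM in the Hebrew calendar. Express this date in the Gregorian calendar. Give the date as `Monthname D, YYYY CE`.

Julian Day Number of the source date = 2421592.
Converting JDN 2421592 to the Gregorian calendar gives 29 December 1917 CE.

December 29, 1917 CE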